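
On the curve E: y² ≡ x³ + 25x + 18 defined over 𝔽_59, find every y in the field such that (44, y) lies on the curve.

x³ + 25x + 18 = 86302 ≡ 44 (mod 59).
44 is a non-residue mod 59; no y exists.

none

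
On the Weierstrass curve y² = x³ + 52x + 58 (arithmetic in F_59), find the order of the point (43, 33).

2P: tangent at (43, 33): λ = (3·43² + 52)/(2·33) ≡ 53/7. 7⁻¹ ≡ 17 (mod 59) since 7·17 = 119 ≡ 1, so λ ≡ 53·17 ≡ 16.
  x = λ² - 43 - 43 = 256 - 86 ≡ 52; y = λ·(43 - 52) - 33 ≡ 0. → (52, 0)
3P: (52, 0) + (43, 33). λ = (33 - 0)/(43 - 52) ≡ 33/50 mod 59. 50⁻¹ ≡ 13 (mod 59) since 50·13 = 650 ≡ 1, so λ ≡ 16.
  x = λ² - 52 - 43 = 256 - 95 ≡ 43; y = λ·(52 - 43) - 0 ≡ 26. → (43, 26)
4P: (43, 26) + (43, 33): same x and y₁ ≡ -y₂, so the sum is 𝒪.
4P = 𝒪, so the order is 4.

4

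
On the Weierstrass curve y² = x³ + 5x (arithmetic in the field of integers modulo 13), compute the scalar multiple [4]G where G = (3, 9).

(3, 4)

Repeated addition: build up to 4G.
2G: tangent at (3, 9): λ = (3·3² + 5)/(2·9) ≡ 6/5. 5⁻¹ ≡ 8 (mod 13), so λ ≡ 6·8 ≡ 9.
  x = λ² - 3 - 3 = 81 - 6 ≡ 10; y = λ·(3 - 10) - 9 ≡ 6. → (10, 6)
3G: (10, 6) + (3, 9). λ = (9 - 6)/(3 - 10) ≡ 3/6 mod 13. 6⁻¹ ≡ 11 (mod 13), so λ ≡ 7.
  x = λ² - 10 - 3 = 49 - 13 ≡ 10; y = λ·(10 - 10) - 6 ≡ 7. → (10, 7)
4G: (10, 7) + (3, 9). λ = (9 - 7)/(3 - 10) ≡ 2/6 mod 13. 6⁻¹ ≡ 11 (mod 13) since 6·11 = 66 ≡ 1, so λ ≡ 9.
  x = λ² - 10 - 3 = 81 - 13 ≡ 3; y = λ·(10 - 3) - 7 ≡ 4. → (3, 4)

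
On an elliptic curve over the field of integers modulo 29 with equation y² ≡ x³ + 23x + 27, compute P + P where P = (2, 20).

tangent at (2, 20): λ = (3·2² + 23)/(2·20) ≡ 6/11. 11⁻¹ ≡ 8 (mod 29), so λ ≡ 6·8 ≡ 19.
  x = λ² - 2 - 2 = 361 - 4 ≡ 9; y = λ·(2 - 9) - 20 ≡ 21. → (9, 21)

(9, 21)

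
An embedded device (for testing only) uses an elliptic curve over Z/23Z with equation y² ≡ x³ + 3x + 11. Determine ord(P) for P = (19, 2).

2P: tangent at (19, 2): λ = (3·19² + 3)/(2·2) ≡ 5/4. 4⁻¹ ≡ 6 (mod 23), so λ ≡ 5·6 ≡ 7.
  x = λ² - 19 - 19 = 49 - 38 ≡ 11; y = λ·(19 - 11) - 2 ≡ 8. → (11, 8)
3P: (11, 8) + (19, 2). λ = (2 - 8)/(19 - 11) ≡ 17/8 mod 23. 8⁻¹ ≡ 3 (mod 23) since 8·3 = 24 ≡ 1, so λ ≡ 5.
  x = λ² - 11 - 19 = 25 - 30 ≡ 18; y = λ·(11 - 18) - 8 ≡ 3. → (18, 3)
4P: (18, 3) + (19, 2). λ = (2 - 3)/(19 - 18) ≡ 22/1 mod 23. 1⁻¹ ≡ 1 (mod 23) since 1·1 = 1 ≡ 1, so λ ≡ 22.
  x = λ² - 18 - 19 = 484 - 37 ≡ 10; y = λ·(18 - 10) - 3 ≡ 12. → (10, 12)
5P: (10, 12) + (19, 2). λ = (2 - 12)/(19 - 10) ≡ 13/9 mod 23. 9⁻¹ ≡ 18 (mod 23), so λ ≡ 4.
  x = λ² - 10 - 19 = 16 - 29 ≡ 10; y = λ·(10 - 10) - 12 ≡ 11. → (10, 11)
6P: (10, 11) + (19, 2). λ = (2 - 11)/(19 - 10) ≡ 14/9 mod 23. 9⁻¹ ≡ 18 (mod 23) since 9·18 = 162 ≡ 1, so λ ≡ 22.
  x = λ² - 10 - 19 = 484 - 29 ≡ 18; y = λ·(10 - 18) - 11 ≡ 20. → (18, 20)
7P: (18, 20) + (19, 2). λ = (2 - 20)/(19 - 18) ≡ 5/1 mod 23. 1⁻¹ ≡ 1 (mod 23) since 1·1 = 1 ≡ 1, so λ ≡ 5.
  x = λ² - 18 - 19 = 25 - 37 ≡ 11; y = λ·(18 - 11) - 20 ≡ 15. → (11, 15)
8P: (11, 15) + (19, 2). λ = (2 - 15)/(19 - 11) ≡ 10/8 mod 23. 8⁻¹ ≡ 3 (mod 23), so λ ≡ 7.
  x = λ² - 11 - 19 = 49 - 30 ≡ 19; y = λ·(11 - 19) - 15 ≡ 21. → (19, 21)
9P: (19, 21) + (19, 2): same x and y₁ ≡ -y₂, so the sum is 𝒪.
9P = 𝒪, so the order is 9.

9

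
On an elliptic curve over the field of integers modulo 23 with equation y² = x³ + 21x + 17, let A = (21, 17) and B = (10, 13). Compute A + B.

(10, 10)

(21, 17) + (10, 13). λ = (13 - 17)/(10 - 21) ≡ 19/12 mod 23. 12⁻¹ ≡ 2 (mod 23) since 12·2 = 24 ≡ 1, so λ ≡ 15.
  x = λ² - 21 - 10 = 225 - 31 ≡ 10; y = λ·(21 - 10) - 17 ≡ 10. → (10, 10)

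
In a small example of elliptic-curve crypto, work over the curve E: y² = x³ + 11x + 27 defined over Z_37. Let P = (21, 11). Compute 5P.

(21, 26)

Repeated addition: build up to 5P.
2P: tangent at (21, 11): λ = (3·21² + 11)/(2·11) ≡ 2/22. 22⁻¹ ≡ 32 (mod 37), so λ ≡ 2·32 ≡ 27.
  x = λ² - 21 - 21 = 729 - 42 ≡ 21; y = λ·(21 - 21) - 11 ≡ 26. → (21, 26)
3P: (21, 26) + (21, 11): same x and y₁ ≡ -y₂, so the sum is 𝒪.
4P: 𝒪 + (21, 11) = (21, 11) (identity).
5P: tangent at (21, 11): λ = (3·21² + 11)/(2·11) ≡ 2/22. 22⁻¹ ≡ 32 (mod 37) since 22·32 = 704 ≡ 1, so λ ≡ 2·32 ≡ 27.
  x = λ² - 21 - 21 = 729 - 42 ≡ 21; y = λ·(21 - 21) - 11 ≡ 26. → (21, 26)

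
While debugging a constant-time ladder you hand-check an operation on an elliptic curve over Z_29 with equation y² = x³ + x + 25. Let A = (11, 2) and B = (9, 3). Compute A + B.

(11, 2) + (9, 3). λ = (3 - 2)/(9 - 11) ≡ 1/27 mod 29. 27⁻¹ ≡ 14 (mod 29), so λ ≡ 14.
  x = λ² - 11 - 9 = 196 - 20 ≡ 2; y = λ·(11 - 2) - 2 ≡ 8. → (2, 8)

(2, 8)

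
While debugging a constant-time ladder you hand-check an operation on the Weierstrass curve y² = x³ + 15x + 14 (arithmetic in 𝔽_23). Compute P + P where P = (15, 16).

(16, 7)

tangent at (15, 16): λ = (3·15² + 15)/(2·16) ≡ 0/9. 9⁻¹ ≡ 18 (mod 23), so λ ≡ 0·18 ≡ 0.
  x = λ² - 15 - 15 = 0 - 30 ≡ 16; y = λ·(15 - 16) - 16 ≡ 7. → (16, 7)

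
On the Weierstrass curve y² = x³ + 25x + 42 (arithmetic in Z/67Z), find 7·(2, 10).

Write P = (2, 10).
Repeated addition: build up to 7P.
2P: tangent at (2, 10): λ = (3·2² + 25)/(2·10) ≡ 37/20. 20⁻¹ ≡ 57 (mod 67) since 20·57 = 1140 ≡ 1, so λ ≡ 37·57 ≡ 32.
  x = λ² - 2 - 2 = 1024 - 4 ≡ 15; y = λ·(2 - 15) - 10 ≡ 43. → (15, 43)
3P: (15, 43) + (2, 10). λ = (10 - 43)/(2 - 15) ≡ 34/54 mod 67. 54⁻¹ ≡ 36 (mod 67), so λ ≡ 18.
  x = λ² - 15 - 2 = 324 - 17 ≡ 39; y = λ·(15 - 39) - 43 ≡ 61. → (39, 61)
4P: (39, 61) + (2, 10). λ = (10 - 61)/(2 - 39) ≡ 16/30 mod 67. 30⁻¹ ≡ 38 (mod 67), so λ ≡ 5.
  x = λ² - 39 - 2 = 25 - 41 ≡ 51; y = λ·(39 - 51) - 61 ≡ 13. → (51, 13)
5P: (51, 13) + (2, 10). λ = (10 - 13)/(2 - 51) ≡ 64/18 mod 67. 18⁻¹ ≡ 41 (mod 67), so λ ≡ 11.
  x = λ² - 51 - 2 = 121 - 53 ≡ 1; y = λ·(51 - 1) - 13 ≡ 1. → (1, 1)
6P: (1, 1) + (2, 10). λ = (10 - 1)/(2 - 1) ≡ 9/1 mod 67. 1⁻¹ ≡ 1 (mod 67), so λ ≡ 9.
  x = λ² - 1 - 2 = 81 - 3 ≡ 11; y = λ·(1 - 11) - 1 ≡ 43. → (11, 43)
7P: (11, 43) + (2, 10). λ = (10 - 43)/(2 - 11) ≡ 34/58 mod 67. 58⁻¹ ≡ 52 (mod 67), so λ ≡ 26.
  x = λ² - 11 - 2 = 676 - 13 ≡ 60; y = λ·(11 - 60) - 43 ≡ 23. → (60, 23)

(60, 23)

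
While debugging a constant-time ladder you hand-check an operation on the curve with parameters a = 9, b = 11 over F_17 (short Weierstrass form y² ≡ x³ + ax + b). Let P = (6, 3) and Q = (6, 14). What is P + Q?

O

The two points share x = 6 and their y-coordinates satisfy 3 + 14 ≡ 0 (mod 17), so they are inverses. Their sum is the point at infinity.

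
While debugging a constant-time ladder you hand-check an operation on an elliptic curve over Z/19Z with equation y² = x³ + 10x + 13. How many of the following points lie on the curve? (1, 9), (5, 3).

(1, 9): 9² ≡ 5, rhs ≡ 5 → on.
(5, 3): 3² ≡ 9, rhs ≡ 17 → off.

1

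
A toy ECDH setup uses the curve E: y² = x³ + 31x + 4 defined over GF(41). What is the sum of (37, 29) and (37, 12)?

The two points share x = 37 and their y-coordinates satisfy 29 + 12 ≡ 0 (mod 41), so they are inverses. Their sum is 𝒪.

O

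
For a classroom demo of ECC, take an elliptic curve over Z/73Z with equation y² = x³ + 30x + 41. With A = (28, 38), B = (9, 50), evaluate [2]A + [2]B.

(50, 18)

First 2A:
Repeated addition: build up to 2A.
2A: tangent at (28, 38): λ = (3·28² + 30)/(2·38) ≡ 46/3. 3⁻¹ ≡ 49 (mod 73), so λ ≡ 46·49 ≡ 64.
  x = λ² - 28 - 28 = 4096 - 56 ≡ 25; y = λ·(28 - 25) - 38 ≡ 8. → (25, 8)
2A = (25, 8).
Next 2B:
Repeated addition: build up to 2B.
2B: tangent at (9, 50): λ = (3·9² + 30)/(2·50) ≡ 54/27. 27⁻¹ ≡ 46 (mod 73), so λ ≡ 54·46 ≡ 2.
  x = λ² - 9 - 9 = 4 - 18 ≡ 59; y = λ·(9 - 59) - 50 ≡ 69. → (59, 69)
2B = (59, 69).
Finally 2A + 2B:
(25, 8) + (59, 69). λ = (69 - 8)/(59 - 25) ≡ 61/34 mod 73. 34⁻¹ ≡ 58 (mod 73), so λ ≡ 34.
  x = λ² - 25 - 59 = 1156 - 84 ≡ 50; y = λ·(25 - 50) - 8 ≡ 18. → (50, 18)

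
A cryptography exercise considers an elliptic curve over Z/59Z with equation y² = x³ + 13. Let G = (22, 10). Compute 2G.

(56, 35)

tangent at (22, 10): λ = (3·22² + 0)/(2·10) ≡ 36/20. 20⁻¹ ≡ 3 (mod 59) since 20·3 = 60 ≡ 1, so λ ≡ 36·3 ≡ 49.
  x = λ² - 22 - 22 = 2401 - 44 ≡ 56; y = λ·(22 - 56) - 10 ≡ 35. → (56, 35)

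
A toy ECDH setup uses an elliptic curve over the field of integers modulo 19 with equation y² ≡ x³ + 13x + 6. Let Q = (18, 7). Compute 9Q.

Repeated addition: build up to 9Q.
2Q: tangent at (18, 7): λ = (3·18² + 13)/(2·7) ≡ 16/14. 14⁻¹ ≡ 15 (mod 19), so λ ≡ 16·15 ≡ 12.
  x = λ² - 18 - 18 = 144 - 36 ≡ 13; y = λ·(18 - 13) - 7 ≡ 15. → (13, 15)
3Q: (13, 15) + (18, 7). λ = (7 - 15)/(18 - 13) ≡ 11/5 mod 19. 5⁻¹ ≡ 4 (mod 19), so λ ≡ 6.
  x = λ² - 13 - 18 = 36 - 31 ≡ 5; y = λ·(13 - 5) - 15 ≡ 14. → (5, 14)
4Q: (5, 14) + (18, 7). λ = (7 - 14)/(18 - 5) ≡ 12/13 mod 19. 13⁻¹ ≡ 3 (mod 19) since 13·3 = 39 ≡ 1, so λ ≡ 17.
  x = λ² - 5 - 18 = 289 - 23 ≡ 0; y = λ·(5 - 0) - 14 ≡ 14. → (0, 14)
5Q: (0, 14) + (18, 7). λ = (7 - 14)/(18 - 0) ≡ 12/18 mod 19. 18⁻¹ ≡ 18 (mod 19), so λ ≡ 7.
  x = λ² - 0 - 18 = 49 - 18 ≡ 12; y = λ·(0 - 12) - 14 ≡ 16. → (12, 16)
6Q: (12, 16) + (18, 7). λ = (7 - 16)/(18 - 12) ≡ 10/6 mod 19. 6⁻¹ ≡ 16 (mod 19), so λ ≡ 8.
  x = λ² - 12 - 18 = 64 - 30 ≡ 15; y = λ·(12 - 15) - 16 ≡ 17. → (15, 17)
7Q: (15, 17) + (18, 7). λ = (7 - 17)/(18 - 15) ≡ 9/3 mod 19. 3⁻¹ ≡ 13 (mod 19), so λ ≡ 3.
  x = λ² - 15 - 18 = 9 - 33 ≡ 14; y = λ·(15 - 14) - 17 ≡ 5. → (14, 5)
8Q: (14, 5) + (18, 7). λ = (7 - 5)/(18 - 14) ≡ 2/4 mod 19. 4⁻¹ ≡ 5 (mod 19) since 4·5 = 20 ≡ 1, so λ ≡ 10.
  x = λ² - 14 - 18 = 100 - 32 ≡ 11; y = λ·(14 - 11) - 5 ≡ 6. → (11, 6)
9Q: (11, 6) + (18, 7). λ = (7 - 6)/(18 - 11) ≡ 1/7 mod 19. 7⁻¹ ≡ 11 (mod 19) since 7·11 = 77 ≡ 1, so λ ≡ 11.
  x = λ² - 11 - 18 = 121 - 29 ≡ 16; y = λ·(11 - 16) - 6 ≡ 15. → (16, 15)

(16, 15)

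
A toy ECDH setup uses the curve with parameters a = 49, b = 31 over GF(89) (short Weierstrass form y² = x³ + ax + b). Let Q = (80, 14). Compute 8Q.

(35, 78)

Repeated addition: build up to 8Q.
2Q: tangent at (80, 14): λ = (3·80² + 49)/(2·14) ≡ 25/28. 28⁻¹ ≡ 35 (mod 89) since 28·35 = 980 ≡ 1, so λ ≡ 25·35 ≡ 74.
  x = λ² - 80 - 80 = 5476 - 160 ≡ 65; y = λ·(80 - 65) - 14 ≡ 28. → (65, 28)
3Q: (65, 28) + (80, 14). λ = (14 - 28)/(80 - 65) ≡ 75/15 mod 89. 15⁻¹ ≡ 6 (mod 89) since 15·6 = 90 ≡ 1, so λ ≡ 5.
  x = λ² - 65 - 80 = 25 - 145 ≡ 58; y = λ·(65 - 58) - 28 ≡ 7. → (58, 7)
4Q: (58, 7) + (80, 14). λ = (14 - 7)/(80 - 58) ≡ 7/22 mod 89. 22⁻¹ ≡ 85 (mod 89), so λ ≡ 61.
  x = λ² - 58 - 80 = 3721 - 138 ≡ 23; y = λ·(58 - 23) - 7 ≡ 81. → (23, 81)
5Q: (23, 81) + (80, 14). λ = (14 - 81)/(80 - 23) ≡ 22/57 mod 89. 57⁻¹ ≡ 25 (mod 89) since 57·25 = 1425 ≡ 1, so λ ≡ 16.
  x = λ² - 23 - 80 = 256 - 103 ≡ 64; y = λ·(23 - 64) - 81 ≡ 64. → (64, 64)
6Q: (64, 64) + (80, 14). λ = (14 - 64)/(80 - 64) ≡ 39/16 mod 89. 16⁻¹ ≡ 39 (mod 89), so λ ≡ 8.
  x = λ² - 64 - 80 = 64 - 144 ≡ 9; y = λ·(64 - 9) - 64 ≡ 20. → (9, 20)
7Q: (9, 20) + (80, 14). λ = (14 - 20)/(80 - 9) ≡ 83/71 mod 89. 71⁻¹ ≡ 84 (mod 89) since 71·84 = 5964 ≡ 1, so λ ≡ 30.
  x = λ² - 9 - 80 = 900 - 89 ≡ 10; y = λ·(9 - 10) - 20 ≡ 39. → (10, 39)
8Q: (10, 39) + (80, 14). λ = (14 - 39)/(80 - 10) ≡ 64/70 mod 89. 70⁻¹ ≡ 14 (mod 89) since 70·14 = 980 ≡ 1, so λ ≡ 6.
  x = λ² - 10 - 80 = 36 - 90 ≡ 35; y = λ·(10 - 35) - 39 ≡ 78. → (35, 78)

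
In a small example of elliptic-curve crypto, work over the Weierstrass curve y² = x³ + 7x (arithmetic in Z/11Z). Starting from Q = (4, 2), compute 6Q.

Repeated addition: build up to 6Q.
2Q: tangent at (4, 2): λ = (3·4² + 7)/(2·2) ≡ 0/4. 4⁻¹ ≡ 3 (mod 11) since 4·3 = 12 ≡ 1, so λ ≡ 0·3 ≡ 0.
  x = λ² - 4 - 4 = 0 - 8 ≡ 3; y = λ·(4 - 3) - 2 ≡ 9. → (3, 9)
3Q: (3, 9) + (4, 2). λ = (2 - 9)/(4 - 3) ≡ 4/1 mod 11. 1⁻¹ ≡ 1 (mod 11), so λ ≡ 4.
  x = λ² - 3 - 4 = 16 - 7 ≡ 9; y = λ·(3 - 9) - 9 ≡ 0. → (9, 0)
4Q: (9, 0) + (4, 2). λ = (2 - 0)/(4 - 9) ≡ 2/6 mod 11. 6⁻¹ ≡ 2 (mod 11) since 6·2 = 12 ≡ 1, so λ ≡ 4.
  x = λ² - 9 - 4 = 16 - 13 ≡ 3; y = λ·(9 - 3) - 0 ≡ 2. → (3, 2)
5Q: (3, 2) + (4, 2). λ = (2 - 2)/(4 - 3) ≡ 0/1 mod 11. 1⁻¹ ≡ 1 (mod 11), so λ ≡ 0.
  x = λ² - 3 - 4 = 0 - 7 ≡ 4; y = λ·(3 - 4) - 2 ≡ 9. → (4, 9)
6Q: (4, 9) + (4, 2): same x and y₁ ≡ -y₂, so the sum is the point at infinity.

O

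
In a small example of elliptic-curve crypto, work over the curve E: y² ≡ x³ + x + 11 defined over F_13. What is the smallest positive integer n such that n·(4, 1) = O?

2P: tangent at (4, 1): λ = (3·4² + 1)/(2·1) ≡ 10/2. 2⁻¹ ≡ 7 (mod 13), so λ ≡ 10·7 ≡ 5.
  x = λ² - 4 - 4 = 25 - 8 ≡ 4; y = λ·(4 - 4) - 1 ≡ 12. → (4, 12)
3P: (4, 12) + (4, 1): same x and y₁ ≡ -y₂, so the sum is O.
3P = O, so the order is 3.

3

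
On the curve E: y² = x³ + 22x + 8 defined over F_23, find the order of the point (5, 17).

7

2P: tangent at (5, 17): λ = (3·5² + 22)/(2·17) ≡ 5/11. 11⁻¹ ≡ 21 (mod 23) since 11·21 = 231 ≡ 1, so λ ≡ 5·21 ≡ 13.
  x = λ² - 5 - 5 = 169 - 10 ≡ 21; y = λ·(5 - 21) - 17 ≡ 5. → (21, 5)
3P: (21, 5) + (5, 17). λ = (17 - 5)/(5 - 21) ≡ 12/7 mod 23. 7⁻¹ ≡ 10 (mod 23), so λ ≡ 5.
  x = λ² - 21 - 5 = 25 - 26 ≡ 22; y = λ·(21 - 22) - 5 ≡ 13. → (22, 13)
4P: (22, 13) + (5, 17). λ = (17 - 13)/(5 - 22) ≡ 4/6 mod 23. 6⁻¹ ≡ 4 (mod 23), so λ ≡ 16.
  x = λ² - 22 - 5 = 256 - 27 ≡ 22; y = λ·(22 - 22) - 13 ≡ 10. → (22, 10)
5P: (22, 10) + (5, 17). λ = (17 - 10)/(5 - 22) ≡ 7/6 mod 23. 6⁻¹ ≡ 4 (mod 23), so λ ≡ 5.
  x = λ² - 22 - 5 = 25 - 27 ≡ 21; y = λ·(22 - 21) - 10 ≡ 18. → (21, 18)
6P: (21, 18) + (5, 17). λ = (17 - 18)/(5 - 21) ≡ 22/7 mod 23. 7⁻¹ ≡ 10 (mod 23) since 7·10 = 70 ≡ 1, so λ ≡ 13.
  x = λ² - 21 - 5 = 169 - 26 ≡ 5; y = λ·(21 - 5) - 18 ≡ 6. → (5, 6)
7P: (5, 6) + (5, 17): same x and y₁ ≡ -y₂, so the sum is O.
7P = O, so the order is 7.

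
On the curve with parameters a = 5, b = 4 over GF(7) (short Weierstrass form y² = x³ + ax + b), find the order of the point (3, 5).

2P: tangent at (3, 5): λ = (3·3² + 5)/(2·5) ≡ 4/3. 3⁻¹ ≡ 5 (mod 7) since 3·5 = 15 ≡ 1, so λ ≡ 4·5 ≡ 6.
  x = λ² - 3 - 3 = 36 - 6 ≡ 2; y = λ·(3 - 2) - 5 ≡ 1. → (2, 1)
3P: (2, 1) + (3, 5). λ = (5 - 1)/(3 - 2) ≡ 4/1 mod 7. 1⁻¹ ≡ 1 (mod 7), so λ ≡ 4.
  x = λ² - 2 - 3 = 16 - 5 ≡ 4; y = λ·(2 - 4) - 1 ≡ 5. → (4, 5)
4P: (4, 5) + (3, 5). λ = (5 - 5)/(3 - 4) ≡ 0/6 mod 7. 6⁻¹ ≡ 6 (mod 7), so λ ≡ 0.
  x = λ² - 4 - 3 = 0 - 7 ≡ 0; y = λ·(4 - 0) - 5 ≡ 2. → (0, 2)
5P: (0, 2) + (3, 5). λ = (5 - 2)/(3 - 0) ≡ 3/3 mod 7. 3⁻¹ ≡ 5 (mod 7) since 3·5 = 15 ≡ 1, so λ ≡ 1.
  x = λ² - 0 - 3 = 1 - 3 ≡ 5; y = λ·(0 - 5) - 2 ≡ 0. → (5, 0)
6P: (5, 0) + (3, 5). λ = (5 - 0)/(3 - 5) ≡ 5/5 mod 7. 5⁻¹ ≡ 3 (mod 7), so λ ≡ 1.
  x = λ² - 5 - 3 = 1 - 8 ≡ 0; y = λ·(5 - 0) - 0 ≡ 5. → (0, 5)
7P: (0, 5) + (3, 5). λ = (5 - 5)/(3 - 0) ≡ 0/3 mod 7. 3⁻¹ ≡ 5 (mod 7), so λ ≡ 0.
  x = λ² - 0 - 3 = 0 - 3 ≡ 4; y = λ·(0 - 4) - 5 ≡ 2. → (4, 2)
8P: (4, 2) + (3, 5). λ = (5 - 2)/(3 - 4) ≡ 3/6 mod 7. 6⁻¹ ≡ 6 (mod 7), so λ ≡ 4.
  x = λ² - 4 - 3 = 16 - 7 ≡ 2; y = λ·(4 - 2) - 2 ≡ 6. → (2, 6)
9P: (2, 6) + (3, 5). λ = (5 - 6)/(3 - 2) ≡ 6/1 mod 7. 1⁻¹ ≡ 1 (mod 7) since 1·1 = 1 ≡ 1, so λ ≡ 6.
  x = λ² - 2 - 3 = 36 - 5 ≡ 3; y = λ·(2 - 3) - 6 ≡ 2. → (3, 2)
10P: (3, 2) + (3, 5): same x and y₁ ≡ -y₂, so the sum is 𝒪.
10P = 𝒪, so the order is 10.

10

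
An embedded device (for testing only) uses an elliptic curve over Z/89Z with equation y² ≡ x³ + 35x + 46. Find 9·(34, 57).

(33, 5)

Write P = (34, 57).
Double-and-add on 9 = (1001)₂. Start with P = (34, 57) for the leading 1-bit.
double: tangent at (34, 57): λ = (3·34² + 35)/(2·57) ≡ 32/25. 25⁻¹ ≡ 57 (mod 89), so λ ≡ 32·57 ≡ 44.
  x = λ² - 34 - 34 = 1936 - 68 ≡ 88; y = λ·(34 - 88) - 57 ≡ 59. → (88, 59)
double: tangent at (88, 59): λ = (3·88² + 35)/(2·59) ≡ 38/29. 29⁻¹ ≡ 43 (mod 89) since 29·43 = 1247 ≡ 1, so λ ≡ 38·43 ≡ 32.
  x = λ² - 88 - 88 = 1024 - 176 ≡ 47; y = λ·(88 - 47) - 59 ≡ 7. → (47, 7)
double: tangent at (47, 7): λ = (3·47² + 35)/(2·7) ≡ 76/14. 14⁻¹ ≡ 70 (mod 89), so λ ≡ 76·70 ≡ 69.
  x = λ² - 47 - 47 = 4761 - 94 ≡ 39; y = λ·(47 - 39) - 7 ≡ 11. → (39, 11)
add P: (39, 11) + (34, 57). λ = (57 - 11)/(34 - 39) ≡ 46/84 mod 89. 84⁻¹ ≡ 71 (mod 89), so λ ≡ 62.
  x = λ² - 39 - 34 = 3844 - 73 ≡ 33; y = λ·(39 - 33) - 11 ≡ 5. → (33, 5)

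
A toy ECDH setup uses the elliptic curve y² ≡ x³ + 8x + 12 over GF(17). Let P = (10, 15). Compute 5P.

(10, 2)

Repeated addition: build up to 5P.
2P: tangent at (10, 15): λ = (3·10² + 8)/(2·15) ≡ 2/13. 13⁻¹ ≡ 4 (mod 17) since 13·4 = 52 ≡ 1, so λ ≡ 2·4 ≡ 8.
  x = λ² - 10 - 10 = 64 - 20 ≡ 10; y = λ·(10 - 10) - 15 ≡ 2. → (10, 2)
3P: (10, 2) + (10, 15): same x and y₁ ≡ -y₂, so the sum is the point at infinity.
4P: the point at infinity + (10, 15) = (10, 15) (identity).
5P: tangent at (10, 15): λ = (3·10² + 8)/(2·15) ≡ 2/13. 13⁻¹ ≡ 4 (mod 17) since 13·4 = 52 ≡ 1, so λ ≡ 2·4 ≡ 8.
  x = λ² - 10 - 10 = 64 - 20 ≡ 10; y = λ·(10 - 10) - 15 ≡ 2. → (10, 2)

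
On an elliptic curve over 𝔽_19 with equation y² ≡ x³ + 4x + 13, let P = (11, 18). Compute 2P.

(6, 5)

tangent at (11, 18): λ = (3·11² + 4)/(2·18) ≡ 6/17. 17⁻¹ ≡ 9 (mod 19), so λ ≡ 6·9 ≡ 16.
  x = λ² - 11 - 11 = 256 - 22 ≡ 6; y = λ·(11 - 6) - 18 ≡ 5. → (6, 5)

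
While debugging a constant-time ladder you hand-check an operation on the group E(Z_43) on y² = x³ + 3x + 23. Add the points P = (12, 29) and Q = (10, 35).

(30, 25)

(12, 29) + (10, 35). λ = (35 - 29)/(10 - 12) ≡ 6/41 mod 43. 41⁻¹ ≡ 21 (mod 43), so λ ≡ 40.
  x = λ² - 12 - 10 = 1600 - 22 ≡ 30; y = λ·(12 - 30) - 29 ≡ 25. → (30, 25)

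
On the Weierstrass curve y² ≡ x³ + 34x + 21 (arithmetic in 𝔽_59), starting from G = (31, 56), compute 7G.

(17, 54)

Repeated addition: build up to 7G.
2G: tangent at (31, 56): λ = (3·31² + 34)/(2·56) ≡ 26/53. 53⁻¹ ≡ 49 (mod 59), so λ ≡ 26·49 ≡ 35.
  x = λ² - 31 - 31 = 1225 - 62 ≡ 42; y = λ·(31 - 42) - 56 ≡ 31. → (42, 31)
3G: (42, 31) + (31, 56). λ = (56 - 31)/(31 - 42) ≡ 25/48 mod 59. 48⁻¹ ≡ 16 (mod 59), so λ ≡ 46.
  x = λ² - 42 - 31 = 2116 - 73 ≡ 37; y = λ·(42 - 37) - 31 ≡ 22. → (37, 22)
4G: (37, 22) + (31, 56). λ = (56 - 22)/(31 - 37) ≡ 34/53 mod 59. 53⁻¹ ≡ 49 (mod 59), so λ ≡ 14.
  x = λ² - 37 - 31 = 196 - 68 ≡ 10; y = λ·(37 - 10) - 22 ≡ 2. → (10, 2)
5G: (10, 2) + (31, 56). λ = (56 - 2)/(31 - 10) ≡ 54/21 mod 59. 21⁻¹ ≡ 45 (mod 59) since 21·45 = 945 ≡ 1, so λ ≡ 11.
  x = λ² - 10 - 31 = 121 - 41 ≡ 21; y = λ·(10 - 21) - 2 ≡ 54. → (21, 54)
6G: (21, 54) + (31, 56). λ = (56 - 54)/(31 - 21) ≡ 2/10 mod 59. 10⁻¹ ≡ 6 (mod 59), so λ ≡ 12.
  x = λ² - 21 - 31 = 144 - 52 ≡ 33; y = λ·(21 - 33) - 54 ≡ 38. → (33, 38)
7G: (33, 38) + (31, 56). λ = (56 - 38)/(31 - 33) ≡ 18/57 mod 59. 57⁻¹ ≡ 29 (mod 59) since 57·29 = 1653 ≡ 1, so λ ≡ 50.
  x = λ² - 33 - 31 = 2500 - 64 ≡ 17; y = λ·(33 - 17) - 38 ≡ 54. → (17, 54)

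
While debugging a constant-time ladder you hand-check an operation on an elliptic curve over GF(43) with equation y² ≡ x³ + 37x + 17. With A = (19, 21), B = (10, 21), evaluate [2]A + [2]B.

First 2A:
Repeated addition: build up to 2A.
2A: tangent at (19, 21): λ = (3·19² + 37)/(2·21) ≡ 2/42. 42⁻¹ ≡ 42 (mod 43) since 42·42 = 1764 ≡ 1, so λ ≡ 2·42 ≡ 41.
  x = λ² - 19 - 19 = 1681 - 38 ≡ 9; y = λ·(19 - 9) - 21 ≡ 2. → (9, 2)
2A = (9, 2).
Next 2B:
Repeated addition: build up to 2B.
2B: tangent at (10, 21): λ = (3·10² + 37)/(2·21) ≡ 36/42. 42⁻¹ ≡ 42 (mod 43), so λ ≡ 36·42 ≡ 7.
  x = λ² - 10 - 10 = 49 - 20 ≡ 29; y = λ·(10 - 29) - 21 ≡ 18. → (29, 18)
2B = (29, 18).
Finally 2A + 2B:
(9, 2) + (29, 18). λ = (18 - 2)/(29 - 9) ≡ 16/20 mod 43. 20⁻¹ ≡ 28 (mod 43) since 20·28 = 560 ≡ 1, so λ ≡ 18.
  x = λ² - 9 - 29 = 324 - 38 ≡ 28; y = λ·(9 - 28) - 2 ≡ 0. → (28, 0)

(28, 0)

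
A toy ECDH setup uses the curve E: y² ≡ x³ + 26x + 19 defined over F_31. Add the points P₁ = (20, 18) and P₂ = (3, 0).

(28, 10)

(20, 18) + (3, 0). λ = (0 - 18)/(3 - 20) ≡ 13/14 mod 31. 14⁻¹ ≡ 20 (mod 31), so λ ≡ 12.
  x = λ² - 20 - 3 = 144 - 23 ≡ 28; y = λ·(20 - 28) - 18 ≡ 10. → (28, 10)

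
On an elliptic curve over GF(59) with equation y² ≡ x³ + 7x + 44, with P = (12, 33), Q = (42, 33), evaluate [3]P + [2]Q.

(39, 39)

First 3P:
Repeated addition: build up to 3P.
2P: tangent at (12, 33): λ = (3·12² + 7)/(2·33) ≡ 26/7. 7⁻¹ ≡ 17 (mod 59) since 7·17 = 119 ≡ 1, so λ ≡ 26·17 ≡ 29.
  x = λ² - 12 - 12 = 841 - 24 ≡ 50; y = λ·(12 - 50) - 33 ≡ 45. → (50, 45)
3P: (50, 45) + (12, 33). λ = (33 - 45)/(12 - 50) ≡ 47/21 mod 59. 21⁻¹ ≡ 45 (mod 59) since 21·45 = 945 ≡ 1, so λ ≡ 50.
  x = λ² - 50 - 12 = 2500 - 62 ≡ 19; y = λ·(50 - 19) - 45 ≡ 30. → (19, 30)
3P = (19, 30).
Next 2Q:
Repeated addition: build up to 2Q.
2Q: tangent at (42, 33): λ = (3·42² + 7)/(2·33) ≡ 48/7. 7⁻¹ ≡ 17 (mod 59), so λ ≡ 48·17 ≡ 49.
  x = λ² - 42 - 42 = 2401 - 84 ≡ 16; y = λ·(42 - 16) - 33 ≡ 2. → (16, 2)
2Q = (16, 2).
Finally 3P + 2Q:
(19, 30) + (16, 2). λ = (2 - 30)/(16 - 19) ≡ 31/56 mod 59. 56⁻¹ ≡ 39 (mod 59) since 56·39 = 2184 ≡ 1, so λ ≡ 29.
  x = λ² - 19 - 16 = 841 - 35 ≡ 39; y = λ·(19 - 39) - 30 ≡ 39. → (39, 39)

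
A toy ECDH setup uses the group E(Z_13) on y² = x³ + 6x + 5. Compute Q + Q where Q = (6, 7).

(10, 5)

tangent at (6, 7): λ = (3·6² + 6)/(2·7) ≡ 10/1. 1⁻¹ ≡ 1 (mod 13) since 1·1 = 1 ≡ 1, so λ ≡ 10·1 ≡ 10.
  x = λ² - 6 - 6 = 100 - 12 ≡ 10; y = λ·(6 - 10) - 7 ≡ 5. → (10, 5)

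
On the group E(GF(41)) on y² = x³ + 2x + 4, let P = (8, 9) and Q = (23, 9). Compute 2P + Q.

(22, 35)

First 2P:
Repeated addition: build up to 2P.
2P: tangent at (8, 9): λ = (3·8² + 2)/(2·9) ≡ 30/18. 18⁻¹ ≡ 16 (mod 41) since 18·16 = 288 ≡ 1, so λ ≡ 30·16 ≡ 29.
  x = λ² - 8 - 8 = 841 - 16 ≡ 5; y = λ·(8 - 5) - 9 ≡ 37. → (5, 37)
2P = (5, 37).
Finally 2P + Q:
(5, 37) + (23, 9). λ = (9 - 37)/(23 - 5) ≡ 13/18 mod 41. 18⁻¹ ≡ 16 (mod 41) since 18·16 = 288 ≡ 1, so λ ≡ 3.
  x = λ² - 5 - 23 = 9 - 28 ≡ 22; y = λ·(5 - 22) - 37 ≡ 35. → (22, 35)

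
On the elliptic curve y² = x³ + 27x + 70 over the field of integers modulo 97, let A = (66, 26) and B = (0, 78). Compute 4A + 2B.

First 4A:
Repeated addition: build up to 4A.
2A: tangent at (66, 26): λ = (3·66² + 27)/(2·26) ≡ 0/52. 52⁻¹ ≡ 28 (mod 97), so λ ≡ 0·28 ≡ 0.
  x = λ² - 66 - 66 = 0 - 132 ≡ 62; y = λ·(66 - 62) - 26 ≡ 71. → (62, 71)
3A: (62, 71) + (66, 26). λ = (26 - 71)/(66 - 62) ≡ 52/4 mod 97. 4⁻¹ ≡ 73 (mod 97), so λ ≡ 13.
  x = λ² - 62 - 66 = 169 - 128 ≡ 41; y = λ·(62 - 41) - 71 ≡ 8. → (41, 8)
4A: (41, 8) + (66, 26). λ = (26 - 8)/(66 - 41) ≡ 18/25 mod 97. 25⁻¹ ≡ 66 (mod 97), so λ ≡ 24.
  x = λ² - 41 - 66 = 576 - 107 ≡ 81; y = λ·(41 - 81) - 8 ≡ 2. → (81, 2)
4A = (81, 2).
Next 2B:
Repeated addition: build up to 2B.
2B: tangent at (0, 78): λ = (3·0² + 27)/(2·78) ≡ 27/59. 59⁻¹ ≡ 74 (mod 97) since 59·74 = 4366 ≡ 1, so λ ≡ 27·74 ≡ 58.
  x = λ² - 0 - 0 = 3364 - 0 ≡ 66; y = λ·(0 - 66) - 78 ≡ 71. → (66, 71)
2B = (66, 71).
Finally 4A + 2B:
(81, 2) + (66, 71). λ = (71 - 2)/(66 - 81) ≡ 69/82 mod 97. 82⁻¹ ≡ 84 (mod 97), so λ ≡ 73.
  x = λ² - 81 - 66 = 5329 - 147 ≡ 41; y = λ·(81 - 41) - 2 ≡ 8. → (41, 8)

(41, 8)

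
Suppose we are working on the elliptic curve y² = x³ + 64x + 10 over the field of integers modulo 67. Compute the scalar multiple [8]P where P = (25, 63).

Double-and-add on 8 = (1000)₂. Start with P = (25, 63) for the leading 1-bit.
double: tangent at (25, 63): λ = (3·25² + 64)/(2·63) ≡ 63/59. 59⁻¹ ≡ 25 (mod 67) since 59·25 = 1475 ≡ 1, so λ ≡ 63·25 ≡ 34.
  x = λ² - 25 - 25 = 1156 - 50 ≡ 34; y = λ·(25 - 34) - 63 ≡ 33. → (34, 33)
double: tangent at (34, 33): λ = (3·34² + 64)/(2·33) ≡ 48/66. 66⁻¹ ≡ 66 (mod 67) since 66·66 = 4356 ≡ 1, so λ ≡ 48·66 ≡ 19.
  x = λ² - 34 - 34 = 361 - 68 ≡ 25; y = λ·(34 - 25) - 33 ≡ 4. → (25, 4)
double: tangent at (25, 4): λ = (3·25² + 64)/(2·4) ≡ 63/8. 8⁻¹ ≡ 42 (mod 67), so λ ≡ 63·42 ≡ 33.
  x = λ² - 25 - 25 = 1089 - 50 ≡ 34; y = λ·(25 - 34) - 4 ≡ 34. → (34, 34)

(34, 34)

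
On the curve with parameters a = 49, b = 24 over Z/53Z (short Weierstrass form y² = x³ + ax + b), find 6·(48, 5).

Write G = (48, 5).
Repeated addition: build up to 6G.
2G: tangent at (48, 5): λ = (3·48² + 49)/(2·5) ≡ 18/10. 10⁻¹ ≡ 16 (mod 53) since 10·16 = 160 ≡ 1, so λ ≡ 18·16 ≡ 23.
  x = λ² - 48 - 48 = 529 - 96 ≡ 9; y = λ·(48 - 9) - 5 ≡ 44. → (9, 44)
3G: (9, 44) + (48, 5). λ = (5 - 44)/(48 - 9) ≡ 14/39 mod 53. 39⁻¹ ≡ 34 (mod 53) since 39·34 = 1326 ≡ 1, so λ ≡ 52.
  x = λ² - 9 - 48 = 2704 - 57 ≡ 50; y = λ·(9 - 50) - 44 ≡ 50. → (50, 50)
4G: (50, 50) + (48, 5). λ = (5 - 50)/(48 - 50) ≡ 8/51 mod 53. 51⁻¹ ≡ 26 (mod 53), so λ ≡ 49.
  x = λ² - 50 - 48 = 2401 - 98 ≡ 24; y = λ·(50 - 24) - 50 ≡ 5. → (24, 5)
5G: (24, 5) + (48, 5). λ = (5 - 5)/(48 - 24) ≡ 0/24 mod 53. 24⁻¹ ≡ 42 (mod 53) since 24·42 = 1008 ≡ 1, so λ ≡ 0.
  x = λ² - 24 - 48 = 0 - 72 ≡ 34; y = λ·(24 - 34) - 5 ≡ 48. → (34, 48)
6G: (34, 48) + (48, 5). λ = (5 - 48)/(48 - 34) ≡ 10/14 mod 53. 14⁻¹ ≡ 19 (mod 53), so λ ≡ 31.
  x = λ² - 34 - 48 = 961 - 82 ≡ 31; y = λ·(34 - 31) - 48 ≡ 45. → (31, 45)

(31, 45)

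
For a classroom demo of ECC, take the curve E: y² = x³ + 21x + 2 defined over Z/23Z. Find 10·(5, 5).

(15, 14)

Write G = (5, 5).
Double-and-add on 10 = (1010)₂. Start with G = (5, 5) for the leading 1-bit.
double: tangent at (5, 5): λ = (3·5² + 21)/(2·5) ≡ 4/10. 10⁻¹ ≡ 7 (mod 23), so λ ≡ 4·7 ≡ 5.
  x = λ² - 5 - 5 = 25 - 10 ≡ 15; y = λ·(5 - 15) - 5 ≡ 14. → (15, 14)
double: tangent at (15, 14): λ = (3·15² + 21)/(2·14) ≡ 6/5. 5⁻¹ ≡ 14 (mod 23) since 5·14 = 70 ≡ 1, so λ ≡ 6·14 ≡ 15.
  x = λ² - 15 - 15 = 225 - 30 ≡ 11; y = λ·(15 - 11) - 14 ≡ 0. → (11, 0)
add G: (11, 0) + (5, 5). λ = (5 - 0)/(5 - 11) ≡ 5/17 mod 23. 17⁻¹ ≡ 19 (mod 23), so λ ≡ 3.
  x = λ² - 11 - 5 = 9 - 16 ≡ 16; y = λ·(11 - 16) - 0 ≡ 8. → (16, 8)
double: tangent at (16, 8): λ = (3·16² + 21)/(2·8) ≡ 7/16. 16⁻¹ ≡ 13 (mod 23) since 16·13 = 208 ≡ 1, so λ ≡ 7·13 ≡ 22.
  x = λ² - 16 - 16 = 484 - 32 ≡ 15; y = λ·(16 - 15) - 8 ≡ 14. → (15, 14)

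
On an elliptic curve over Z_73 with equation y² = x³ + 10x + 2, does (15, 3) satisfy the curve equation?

y² = 3² ≡ 9; x³ + 10x + 2 = 3527 ≡ 23 (mod 73). 9 ≠ 23.

no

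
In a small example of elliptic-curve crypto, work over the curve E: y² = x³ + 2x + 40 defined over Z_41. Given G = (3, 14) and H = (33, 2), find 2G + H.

First 2G:
Repeated addition: build up to 2G.
2G: tangent at (3, 14): λ = (3·3² + 2)/(2·14) ≡ 29/28. 28⁻¹ ≡ 22 (mod 41) since 28·22 = 616 ≡ 1, so λ ≡ 29·22 ≡ 23.
  x = λ² - 3 - 3 = 529 - 6 ≡ 31; y = λ·(3 - 31) - 14 ≡ 39. → (31, 39)
2G = (31, 39).
Finally 2G + H:
(31, 39) + (33, 2). λ = (2 - 39)/(33 - 31) ≡ 4/2 mod 41. 2⁻¹ ≡ 21 (mod 41), so λ ≡ 2.
  x = λ² - 31 - 33 = 4 - 64 ≡ 22; y = λ·(31 - 22) - 39 ≡ 20. → (22, 20)

(22, 20)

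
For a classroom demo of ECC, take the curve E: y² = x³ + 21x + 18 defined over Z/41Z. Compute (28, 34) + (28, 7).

The two points share x = 28 and their y-coordinates satisfy 34 + 7 ≡ 0 (mod 41), so they are inverses. Their sum is 𝒪.

O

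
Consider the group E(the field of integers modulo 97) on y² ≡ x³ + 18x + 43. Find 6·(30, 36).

Write G = (30, 36).
Repeated addition: build up to 6G.
2G: tangent at (30, 36): λ = (3·30² + 18)/(2·36) ≡ 2/72. 72⁻¹ ≡ 31 (mod 97), so λ ≡ 2·31 ≡ 62.
  x = λ² - 30 - 30 = 3844 - 60 ≡ 1; y = λ·(30 - 1) - 36 ≡ 16. → (1, 16)
3G: (1, 16) + (30, 36). λ = (36 - 16)/(30 - 1) ≡ 20/29 mod 97. 29⁻¹ ≡ 87 (mod 97), so λ ≡ 91.
  x = λ² - 1 - 30 = 8281 - 31 ≡ 5; y = λ·(1 - 5) - 16 ≡ 8. → (5, 8)
4G: (5, 8) + (30, 36). λ = (36 - 8)/(30 - 5) ≡ 28/25 mod 97. 25⁻¹ ≡ 66 (mod 97), so λ ≡ 5.
  x = λ² - 5 - 30 = 25 - 35 ≡ 87; y = λ·(5 - 87) - 8 ≡ 67. → (87, 67)
5G: (87, 67) + (30, 36). λ = (36 - 67)/(30 - 87) ≡ 66/40 mod 97. 40⁻¹ ≡ 17 (mod 97), so λ ≡ 55.
  x = λ² - 87 - 30 = 3025 - 117 ≡ 95; y = λ·(87 - 95) - 67 ≡ 75. → (95, 75)
6G: (95, 75) + (30, 36). λ = (36 - 75)/(30 - 95) ≡ 58/32 mod 97. 32⁻¹ ≡ 94 (mod 97), so λ ≡ 20.
  x = λ² - 95 - 30 = 400 - 125 ≡ 81; y = λ·(95 - 81) - 75 ≡ 11. → (81, 11)

(81, 11)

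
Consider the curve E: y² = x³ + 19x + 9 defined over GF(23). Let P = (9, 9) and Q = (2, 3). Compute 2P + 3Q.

(15, 14)

First 2P:
Repeated addition: build up to 2P.
2P: tangent at (9, 9): λ = (3·9² + 19)/(2·9) ≡ 9/18. 18⁻¹ ≡ 9 (mod 23), so λ ≡ 9·9 ≡ 12.
  x = λ² - 9 - 9 = 144 - 18 ≡ 11; y = λ·(9 - 11) - 9 ≡ 13. → (11, 13)
2P = (11, 13).
Next 3Q:
Repeated addition: build up to 3Q.
2Q: tangent at (2, 3): λ = (3·2² + 19)/(2·3) ≡ 8/6. 6⁻¹ ≡ 4 (mod 23), so λ ≡ 8·4 ≡ 9.
  x = λ² - 2 - 2 = 81 - 4 ≡ 8; y = λ·(2 - 8) - 3 ≡ 12. → (8, 12)
3Q: (8, 12) + (2, 3). λ = (3 - 12)/(2 - 8) ≡ 14/17 mod 23. 17⁻¹ ≡ 19 (mod 23), so λ ≡ 13.
  x = λ² - 8 - 2 = 169 - 10 ≡ 21; y = λ·(8 - 21) - 12 ≡ 3. → (21, 3)
3Q = (21, 3).
Finally 2P + 3Q:
(11, 13) + (21, 3). λ = (3 - 13)/(21 - 11) ≡ 13/10 mod 23. 10⁻¹ ≡ 7 (mod 23), so λ ≡ 22.
  x = λ² - 11 - 21 = 484 - 32 ≡ 15; y = λ·(11 - 15) - 13 ≡ 14. → (15, 14)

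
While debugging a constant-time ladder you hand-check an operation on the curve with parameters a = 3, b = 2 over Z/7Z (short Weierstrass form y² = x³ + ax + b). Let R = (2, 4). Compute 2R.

(4, 1)

tangent at (2, 4): λ = (3·2² + 3)/(2·4) ≡ 1/1. 1⁻¹ ≡ 1 (mod 7), so λ ≡ 1·1 ≡ 1.
  x = λ² - 2 - 2 = 1 - 4 ≡ 4; y = λ·(2 - 4) - 4 ≡ 1. → (4, 1)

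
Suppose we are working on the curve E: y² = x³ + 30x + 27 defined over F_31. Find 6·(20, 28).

(15, 15)

Write G = (20, 28).
Double-and-add on 6 = (110)₂. Start with G = (20, 28) for the leading 1-bit.
double: tangent at (20, 28): λ = (3·20² + 30)/(2·28) ≡ 21/25. 25⁻¹ ≡ 5 (mod 31) since 25·5 = 125 ≡ 1, so λ ≡ 21·5 ≡ 12.
  x = λ² - 20 - 20 = 144 - 40 ≡ 11; y = λ·(20 - 11) - 28 ≡ 18. → (11, 18)
add G: (11, 18) + (20, 28). λ = (28 - 18)/(20 - 11) ≡ 10/9 mod 31. 9⁻¹ ≡ 7 (mod 31) since 9·7 = 63 ≡ 1, so λ ≡ 8.
  x = λ² - 11 - 20 = 64 - 31 ≡ 2; y = λ·(11 - 2) - 18 ≡ 23. → (2, 23)
double: tangent at (2, 23): λ = (3·2² + 30)/(2·23) ≡ 11/15. 15⁻¹ ≡ 29 (mod 31), so λ ≡ 11·29 ≡ 9.
  x = λ² - 2 - 2 = 81 - 4 ≡ 15; y = λ·(2 - 15) - 23 ≡ 15. → (15, 15)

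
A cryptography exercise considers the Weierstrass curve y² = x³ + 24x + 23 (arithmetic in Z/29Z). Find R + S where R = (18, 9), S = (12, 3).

(18, 9) + (12, 3). λ = (3 - 9)/(12 - 18) ≡ 23/23 mod 29. 23⁻¹ ≡ 24 (mod 29), so λ ≡ 1.
  x = λ² - 18 - 12 = 1 - 30 ≡ 0; y = λ·(18 - 0) - 9 ≡ 9. → (0, 9)

(0, 9)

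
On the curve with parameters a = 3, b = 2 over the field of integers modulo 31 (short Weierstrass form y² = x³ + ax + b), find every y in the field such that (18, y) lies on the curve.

none

x³ + 3x + 2 = 5888 ≡ 29 (mod 31).
29 is a non-residue mod 31; no y exists.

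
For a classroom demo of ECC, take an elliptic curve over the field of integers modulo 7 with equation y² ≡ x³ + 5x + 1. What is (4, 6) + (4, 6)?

(3, 6)

tangent at (4, 6): λ = (3·4² + 5)/(2·6) ≡ 4/5. 5⁻¹ ≡ 3 (mod 7) since 5·3 = 15 ≡ 1, so λ ≡ 4·3 ≡ 5.
  x = λ² - 4 - 4 = 25 - 8 ≡ 3; y = λ·(4 - 3) - 6 ≡ 6. → (3, 6)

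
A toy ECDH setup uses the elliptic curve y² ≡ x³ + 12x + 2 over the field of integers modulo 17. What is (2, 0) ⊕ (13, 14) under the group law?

(2, 0) + (13, 14). λ = (14 - 0)/(13 - 2) ≡ 14/11 mod 17. 11⁻¹ ≡ 14 (mod 17) since 11·14 = 154 ≡ 1, so λ ≡ 9.
  x = λ² - 2 - 13 = 81 - 15 ≡ 15; y = λ·(2 - 15) - 0 ≡ 2. → (15, 2)

(15, 2)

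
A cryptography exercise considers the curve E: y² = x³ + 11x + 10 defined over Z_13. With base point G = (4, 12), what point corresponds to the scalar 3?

Repeated addition: build up to 3G.
2G: tangent at (4, 12): λ = (3·4² + 11)/(2·12) ≡ 7/11. 11⁻¹ ≡ 6 (mod 13), so λ ≡ 7·6 ≡ 3.
  x = λ² - 4 - 4 = 9 - 8 ≡ 1; y = λ·(4 - 1) - 12 ≡ 10. → (1, 10)
3G: (1, 10) + (4, 12). λ = (12 - 10)/(4 - 1) ≡ 2/3 mod 13. 3⁻¹ ≡ 9 (mod 13), so λ ≡ 5.
  x = λ² - 1 - 4 = 25 - 5 ≡ 7; y = λ·(1 - 7) - 10 ≡ 12. → (7, 12)

(7, 12)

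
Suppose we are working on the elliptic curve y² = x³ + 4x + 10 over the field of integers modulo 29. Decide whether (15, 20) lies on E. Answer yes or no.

y² = 20² ≡ 23; x³ + 4x + 10 = 3445 ≡ 23 (mod 29). 23 = 23.

yes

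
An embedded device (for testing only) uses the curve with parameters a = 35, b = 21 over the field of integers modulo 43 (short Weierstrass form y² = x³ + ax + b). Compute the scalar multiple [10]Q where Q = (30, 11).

(26, 24)

Repeated addition: build up to 10Q.
2Q: tangent at (30, 11): λ = (3·30² + 35)/(2·11) ≡ 26/22. 22⁻¹ ≡ 2 (mod 43), so λ ≡ 26·2 ≡ 9.
  x = λ² - 30 - 30 = 81 - 60 ≡ 21; y = λ·(30 - 21) - 11 ≡ 27. → (21, 27)
3Q: (21, 27) + (30, 11). λ = (11 - 27)/(30 - 21) ≡ 27/9 mod 43. 9⁻¹ ≡ 24 (mod 43), so λ ≡ 3.
  x = λ² - 21 - 30 = 9 - 51 ≡ 1; y = λ·(21 - 1) - 27 ≡ 33. → (1, 33)
4Q: (1, 33) + (30, 11). λ = (11 - 33)/(30 - 1) ≡ 21/29 mod 43. 29⁻¹ ≡ 3 (mod 43) since 29·3 = 87 ≡ 1, so λ ≡ 20.
  x = λ² - 1 - 30 = 400 - 31 ≡ 25; y = λ·(1 - 25) - 33 ≡ 3. → (25, 3)
5Q: (25, 3) + (30, 11). λ = (11 - 3)/(30 - 25) ≡ 8/5 mod 43. 5⁻¹ ≡ 26 (mod 43) since 5·26 = 130 ≡ 1, so λ ≡ 36.
  x = λ² - 25 - 30 = 1296 - 55 ≡ 37; y = λ·(25 - 37) - 3 ≡ 38. → (37, 38)
6Q: (37, 38) + (30, 11). λ = (11 - 38)/(30 - 37) ≡ 16/36 mod 43. 36⁻¹ ≡ 6 (mod 43), so λ ≡ 10.
  x = λ² - 37 - 30 = 100 - 67 ≡ 33; y = λ·(37 - 33) - 38 ≡ 2. → (33, 2)
7Q: (33, 2) + (30, 11). λ = (11 - 2)/(30 - 33) ≡ 9/40 mod 43. 40⁻¹ ≡ 14 (mod 43) since 40·14 = 560 ≡ 1, so λ ≡ 40.
  x = λ² - 33 - 30 = 1600 - 63 ≡ 32; y = λ·(33 - 32) - 2 ≡ 38. → (32, 38)
8Q: (32, 38) + (30, 11). λ = (11 - 38)/(30 - 32) ≡ 16/41 mod 43. 41⁻¹ ≡ 21 (mod 43) since 41·21 = 861 ≡ 1, so λ ≡ 35.
  x = λ² - 32 - 30 = 1225 - 62 ≡ 2; y = λ·(32 - 2) - 38 ≡ 23. → (2, 23)
9Q: (2, 23) + (30, 11). λ = (11 - 23)/(30 - 2) ≡ 31/28 mod 43. 28⁻¹ ≡ 20 (mod 43) since 28·20 = 560 ≡ 1, so λ ≡ 18.
  x = λ² - 2 - 30 = 324 - 32 ≡ 34; y = λ·(2 - 34) - 23 ≡ 3. → (34, 3)
10Q: (34, 3) + (30, 11). λ = (11 - 3)/(30 - 34) ≡ 8/39 mod 43. 39⁻¹ ≡ 32 (mod 43) since 39·32 = 1248 ≡ 1, so λ ≡ 41.
  x = λ² - 34 - 30 = 1681 - 64 ≡ 26; y = λ·(34 - 26) - 3 ≡ 24. → (26, 24)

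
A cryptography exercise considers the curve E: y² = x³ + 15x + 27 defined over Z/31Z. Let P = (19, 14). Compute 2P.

(29, 19)

tangent at (19, 14): λ = (3·19² + 15)/(2·14) ≡ 13/28. 28⁻¹ ≡ 10 (mod 31) since 28·10 = 280 ≡ 1, so λ ≡ 13·10 ≡ 6.
  x = λ² - 19 - 19 = 36 - 38 ≡ 29; y = λ·(19 - 29) - 14 ≡ 19. → (29, 19)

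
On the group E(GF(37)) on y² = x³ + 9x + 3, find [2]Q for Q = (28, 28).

tangent at (28, 28): λ = (3·28² + 9)/(2·28) ≡ 30/19. 19⁻¹ ≡ 2 (mod 37) since 19·2 = 38 ≡ 1, so λ ≡ 30·2 ≡ 23.
  x = λ² - 28 - 28 = 529 - 56 ≡ 29; y = λ·(28 - 29) - 28 ≡ 23. → (29, 23)

(29, 23)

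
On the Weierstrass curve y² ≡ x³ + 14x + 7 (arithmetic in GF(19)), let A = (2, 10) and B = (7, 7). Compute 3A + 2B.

(2, 9)

First 3A:
Repeated addition: build up to 3A.
2A: tangent at (2, 10): λ = (3·2² + 14)/(2·10) ≡ 7/1. 1⁻¹ ≡ 1 (mod 19) since 1·1 = 1 ≡ 1, so λ ≡ 7·1 ≡ 7.
  x = λ² - 2 - 2 = 49 - 4 ≡ 7; y = λ·(2 - 7) - 10 ≡ 12. → (7, 12)
3A: (7, 12) + (2, 10). λ = (10 - 12)/(2 - 7) ≡ 17/14 mod 19. 14⁻¹ ≡ 15 (mod 19) since 14·15 = 210 ≡ 1, so λ ≡ 8.
  x = λ² - 7 - 2 = 64 - 9 ≡ 17; y = λ·(7 - 17) - 12 ≡ 3. → (17, 3)
3A = (17, 3).
Next 2B:
Repeated addition: build up to 2B.
2B: tangent at (7, 7): λ = (3·7² + 14)/(2·7) ≡ 9/14. 14⁻¹ ≡ 15 (mod 19), so λ ≡ 9·15 ≡ 2.
  x = λ² - 7 - 7 = 4 - 14 ≡ 9; y = λ·(7 - 9) - 7 ≡ 8. → (9, 8)
2B = (9, 8).
Finally 3A + 2B:
(17, 3) + (9, 8). λ = (8 - 3)/(9 - 17) ≡ 5/11 mod 19. 11⁻¹ ≡ 7 (mod 19), so λ ≡ 16.
  x = λ² - 17 - 9 = 256 - 26 ≡ 2; y = λ·(17 - 2) - 3 ≡ 9. → (2, 9)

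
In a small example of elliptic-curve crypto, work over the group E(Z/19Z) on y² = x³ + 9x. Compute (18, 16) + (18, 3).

The two points share x = 18 and their y-coordinates satisfy 16 + 3 ≡ 0 (mod 19), so they are inverses. Their sum is O.

O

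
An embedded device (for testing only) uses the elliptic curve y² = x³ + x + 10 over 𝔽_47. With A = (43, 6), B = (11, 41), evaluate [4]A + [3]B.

(39, 17)

First 4A:
Repeated addition: build up to 4A.
2A: tangent at (43, 6): λ = (3·43² + 1)/(2·6) ≡ 2/12. 12⁻¹ ≡ 4 (mod 47) since 12·4 = 48 ≡ 1, so λ ≡ 2·4 ≡ 8.
  x = λ² - 43 - 43 = 64 - 86 ≡ 25; y = λ·(43 - 25) - 6 ≡ 44. → (25, 44)
3A: (25, 44) + (43, 6). λ = (6 - 44)/(43 - 25) ≡ 9/18 mod 47. 18⁻¹ ≡ 34 (mod 47), so λ ≡ 24.
  x = λ² - 25 - 43 = 576 - 68 ≡ 38; y = λ·(25 - 38) - 44 ≡ 20. → (38, 20)
4A: (38, 20) + (43, 6). λ = (6 - 20)/(43 - 38) ≡ 33/5 mod 47. 5⁻¹ ≡ 19 (mod 47) since 5·19 = 95 ≡ 1, so λ ≡ 16.
  x = λ² - 38 - 43 = 256 - 81 ≡ 34; y = λ·(38 - 34) - 20 ≡ 44. → (34, 44)
4A = (34, 44).
Next 3B:
Repeated addition: build up to 3B.
2B: tangent at (11, 41): λ = (3·11² + 1)/(2·41) ≡ 35/35. 35⁻¹ ≡ 43 (mod 47) since 35·43 = 1505 ≡ 1, so λ ≡ 35·43 ≡ 1.
  x = λ² - 11 - 11 = 1 - 22 ≡ 26; y = λ·(11 - 26) - 41 ≡ 38. → (26, 38)
3B: (26, 38) + (11, 41). λ = (41 - 38)/(11 - 26) ≡ 3/32 mod 47. 32⁻¹ ≡ 25 (mod 47) since 32·25 = 800 ≡ 1, so λ ≡ 28.
  x = λ² - 26 - 11 = 784 - 37 ≡ 42; y = λ·(26 - 42) - 38 ≡ 31. → (42, 31)
3B = (42, 31).
Finally 4A + 3B:
(34, 44) + (42, 31). λ = (31 - 44)/(42 - 34) ≡ 34/8 mod 47. 8⁻¹ ≡ 6 (mod 47) since 8·6 = 48 ≡ 1, so λ ≡ 16.
  x = λ² - 34 - 42 = 256 - 76 ≡ 39; y = λ·(34 - 39) - 44 ≡ 17. → (39, 17)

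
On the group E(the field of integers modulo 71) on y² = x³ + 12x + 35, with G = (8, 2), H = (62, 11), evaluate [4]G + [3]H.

First 4G:
Repeated addition: build up to 4G.
2G: tangent at (8, 2): λ = (3·8² + 12)/(2·2) ≡ 62/4. 4⁻¹ ≡ 18 (mod 71), so λ ≡ 62·18 ≡ 51.
  x = λ² - 8 - 8 = 2601 - 16 ≡ 29; y = λ·(8 - 29) - 2 ≡ 63. → (29, 63)
3G: (29, 63) + (8, 2). λ = (2 - 63)/(8 - 29) ≡ 10/50 mod 71. 50⁻¹ ≡ 27 (mod 71), so λ ≡ 57.
  x = λ² - 29 - 8 = 3249 - 37 ≡ 17; y = λ·(29 - 17) - 63 ≡ 53. → (17, 53)
4G: (17, 53) + (8, 2). λ = (2 - 53)/(8 - 17) ≡ 20/62 mod 71. 62⁻¹ ≡ 63 (mod 71) since 62·63 = 3906 ≡ 1, so λ ≡ 53.
  x = λ² - 17 - 8 = 2809 - 25 ≡ 15; y = λ·(17 - 15) - 53 ≡ 53. → (15, 53)
4G = (15, 53).
Next 3H:
Repeated addition: build up to 3H.
2H: tangent at (62, 11): λ = (3·62² + 12)/(2·11) ≡ 42/22. 22⁻¹ ≡ 42 (mod 71), so λ ≡ 42·42 ≡ 60.
  x = λ² - 62 - 62 = 3600 - 124 ≡ 68; y = λ·(62 - 68) - 11 ≡ 55. → (68, 55)
3H: (68, 55) + (62, 11). λ = (11 - 55)/(62 - 68) ≡ 27/65 mod 71. 65⁻¹ ≡ 59 (mod 71), so λ ≡ 31.
  x = λ² - 68 - 62 = 961 - 130 ≡ 50; y = λ·(68 - 50) - 55 ≡ 6. → (50, 6)
3H = (50, 6).
Finally 4G + 3H:
(15, 53) + (50, 6). λ = (6 - 53)/(50 - 15) ≡ 24/35 mod 71. 35⁻¹ ≡ 69 (mod 71), so λ ≡ 23.
  x = λ² - 15 - 50 = 529 - 65 ≡ 38; y = λ·(15 - 38) - 53 ≡ 57. → (38, 57)

(38, 57)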